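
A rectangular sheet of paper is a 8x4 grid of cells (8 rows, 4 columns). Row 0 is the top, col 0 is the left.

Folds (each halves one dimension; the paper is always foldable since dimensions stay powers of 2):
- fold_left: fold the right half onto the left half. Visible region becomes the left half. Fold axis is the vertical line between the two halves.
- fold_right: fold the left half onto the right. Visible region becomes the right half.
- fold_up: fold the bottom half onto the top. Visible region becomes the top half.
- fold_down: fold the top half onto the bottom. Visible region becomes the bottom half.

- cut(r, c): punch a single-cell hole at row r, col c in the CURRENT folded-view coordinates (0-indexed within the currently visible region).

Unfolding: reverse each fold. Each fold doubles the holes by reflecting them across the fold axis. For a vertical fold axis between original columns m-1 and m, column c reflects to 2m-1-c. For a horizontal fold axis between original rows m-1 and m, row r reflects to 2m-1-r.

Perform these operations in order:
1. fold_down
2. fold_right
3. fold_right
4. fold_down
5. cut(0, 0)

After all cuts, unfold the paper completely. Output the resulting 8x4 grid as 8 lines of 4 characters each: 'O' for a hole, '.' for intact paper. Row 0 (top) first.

Op 1 fold_down: fold axis h@4; visible region now rows[4,8) x cols[0,4) = 4x4
Op 2 fold_right: fold axis v@2; visible region now rows[4,8) x cols[2,4) = 4x2
Op 3 fold_right: fold axis v@3; visible region now rows[4,8) x cols[3,4) = 4x1
Op 4 fold_down: fold axis h@6; visible region now rows[6,8) x cols[3,4) = 2x1
Op 5 cut(0, 0): punch at orig (6,3); cuts so far [(6, 3)]; region rows[6,8) x cols[3,4) = 2x1
Unfold 1 (reflect across h@6): 2 holes -> [(5, 3), (6, 3)]
Unfold 2 (reflect across v@3): 4 holes -> [(5, 2), (5, 3), (6, 2), (6, 3)]
Unfold 3 (reflect across v@2): 8 holes -> [(5, 0), (5, 1), (5, 2), (5, 3), (6, 0), (6, 1), (6, 2), (6, 3)]
Unfold 4 (reflect across h@4): 16 holes -> [(1, 0), (1, 1), (1, 2), (1, 3), (2, 0), (2, 1), (2, 2), (2, 3), (5, 0), (5, 1), (5, 2), (5, 3), (6, 0), (6, 1), (6, 2), (6, 3)]

Answer: ....
OOOO
OOOO
....
....
OOOO
OOOO
....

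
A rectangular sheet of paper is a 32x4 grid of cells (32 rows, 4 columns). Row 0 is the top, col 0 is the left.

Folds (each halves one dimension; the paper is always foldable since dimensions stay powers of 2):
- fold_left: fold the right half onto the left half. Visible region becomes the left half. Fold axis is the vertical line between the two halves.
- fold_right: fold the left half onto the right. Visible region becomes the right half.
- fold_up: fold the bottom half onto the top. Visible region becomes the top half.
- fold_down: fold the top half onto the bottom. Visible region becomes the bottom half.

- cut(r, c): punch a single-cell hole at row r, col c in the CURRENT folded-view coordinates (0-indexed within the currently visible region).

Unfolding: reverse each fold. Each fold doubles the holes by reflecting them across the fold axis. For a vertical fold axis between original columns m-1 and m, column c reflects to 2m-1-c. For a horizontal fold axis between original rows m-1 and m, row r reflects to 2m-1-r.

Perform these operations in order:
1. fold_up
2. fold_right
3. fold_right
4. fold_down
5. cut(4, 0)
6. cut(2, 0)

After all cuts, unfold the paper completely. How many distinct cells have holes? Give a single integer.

Answer: 32

Derivation:
Op 1 fold_up: fold axis h@16; visible region now rows[0,16) x cols[0,4) = 16x4
Op 2 fold_right: fold axis v@2; visible region now rows[0,16) x cols[2,4) = 16x2
Op 3 fold_right: fold axis v@3; visible region now rows[0,16) x cols[3,4) = 16x1
Op 4 fold_down: fold axis h@8; visible region now rows[8,16) x cols[3,4) = 8x1
Op 5 cut(4, 0): punch at orig (12,3); cuts so far [(12, 3)]; region rows[8,16) x cols[3,4) = 8x1
Op 6 cut(2, 0): punch at orig (10,3); cuts so far [(10, 3), (12, 3)]; region rows[8,16) x cols[3,4) = 8x1
Unfold 1 (reflect across h@8): 4 holes -> [(3, 3), (5, 3), (10, 3), (12, 3)]
Unfold 2 (reflect across v@3): 8 holes -> [(3, 2), (3, 3), (5, 2), (5, 3), (10, 2), (10, 3), (12, 2), (12, 3)]
Unfold 3 (reflect across v@2): 16 holes -> [(3, 0), (3, 1), (3, 2), (3, 3), (5, 0), (5, 1), (5, 2), (5, 3), (10, 0), (10, 1), (10, 2), (10, 3), (12, 0), (12, 1), (12, 2), (12, 3)]
Unfold 4 (reflect across h@16): 32 holes -> [(3, 0), (3, 1), (3, 2), (3, 3), (5, 0), (5, 1), (5, 2), (5, 3), (10, 0), (10, 1), (10, 2), (10, 3), (12, 0), (12, 1), (12, 2), (12, 3), (19, 0), (19, 1), (19, 2), (19, 3), (21, 0), (21, 1), (21, 2), (21, 3), (26, 0), (26, 1), (26, 2), (26, 3), (28, 0), (28, 1), (28, 2), (28, 3)]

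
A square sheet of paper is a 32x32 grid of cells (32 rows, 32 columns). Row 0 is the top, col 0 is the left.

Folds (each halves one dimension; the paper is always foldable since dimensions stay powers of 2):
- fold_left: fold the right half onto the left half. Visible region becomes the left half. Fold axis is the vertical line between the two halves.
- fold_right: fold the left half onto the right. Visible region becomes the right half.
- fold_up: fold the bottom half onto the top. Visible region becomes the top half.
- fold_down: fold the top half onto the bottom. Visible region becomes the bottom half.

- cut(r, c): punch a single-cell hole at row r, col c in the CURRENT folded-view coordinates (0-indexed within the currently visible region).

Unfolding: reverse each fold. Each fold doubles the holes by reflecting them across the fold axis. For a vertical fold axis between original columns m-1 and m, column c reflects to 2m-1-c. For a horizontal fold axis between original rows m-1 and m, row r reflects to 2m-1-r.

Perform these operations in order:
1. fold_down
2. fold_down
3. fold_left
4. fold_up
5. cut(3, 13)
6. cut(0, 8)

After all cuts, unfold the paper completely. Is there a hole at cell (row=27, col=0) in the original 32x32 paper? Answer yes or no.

Op 1 fold_down: fold axis h@16; visible region now rows[16,32) x cols[0,32) = 16x32
Op 2 fold_down: fold axis h@24; visible region now rows[24,32) x cols[0,32) = 8x32
Op 3 fold_left: fold axis v@16; visible region now rows[24,32) x cols[0,16) = 8x16
Op 4 fold_up: fold axis h@28; visible region now rows[24,28) x cols[0,16) = 4x16
Op 5 cut(3, 13): punch at orig (27,13); cuts so far [(27, 13)]; region rows[24,28) x cols[0,16) = 4x16
Op 6 cut(0, 8): punch at orig (24,8); cuts so far [(24, 8), (27, 13)]; region rows[24,28) x cols[0,16) = 4x16
Unfold 1 (reflect across h@28): 4 holes -> [(24, 8), (27, 13), (28, 13), (31, 8)]
Unfold 2 (reflect across v@16): 8 holes -> [(24, 8), (24, 23), (27, 13), (27, 18), (28, 13), (28, 18), (31, 8), (31, 23)]
Unfold 3 (reflect across h@24): 16 holes -> [(16, 8), (16, 23), (19, 13), (19, 18), (20, 13), (20, 18), (23, 8), (23, 23), (24, 8), (24, 23), (27, 13), (27, 18), (28, 13), (28, 18), (31, 8), (31, 23)]
Unfold 4 (reflect across h@16): 32 holes -> [(0, 8), (0, 23), (3, 13), (3, 18), (4, 13), (4, 18), (7, 8), (7, 23), (8, 8), (8, 23), (11, 13), (11, 18), (12, 13), (12, 18), (15, 8), (15, 23), (16, 8), (16, 23), (19, 13), (19, 18), (20, 13), (20, 18), (23, 8), (23, 23), (24, 8), (24, 23), (27, 13), (27, 18), (28, 13), (28, 18), (31, 8), (31, 23)]
Holes: [(0, 8), (0, 23), (3, 13), (3, 18), (4, 13), (4, 18), (7, 8), (7, 23), (8, 8), (8, 23), (11, 13), (11, 18), (12, 13), (12, 18), (15, 8), (15, 23), (16, 8), (16, 23), (19, 13), (19, 18), (20, 13), (20, 18), (23, 8), (23, 23), (24, 8), (24, 23), (27, 13), (27, 18), (28, 13), (28, 18), (31, 8), (31, 23)]

Answer: no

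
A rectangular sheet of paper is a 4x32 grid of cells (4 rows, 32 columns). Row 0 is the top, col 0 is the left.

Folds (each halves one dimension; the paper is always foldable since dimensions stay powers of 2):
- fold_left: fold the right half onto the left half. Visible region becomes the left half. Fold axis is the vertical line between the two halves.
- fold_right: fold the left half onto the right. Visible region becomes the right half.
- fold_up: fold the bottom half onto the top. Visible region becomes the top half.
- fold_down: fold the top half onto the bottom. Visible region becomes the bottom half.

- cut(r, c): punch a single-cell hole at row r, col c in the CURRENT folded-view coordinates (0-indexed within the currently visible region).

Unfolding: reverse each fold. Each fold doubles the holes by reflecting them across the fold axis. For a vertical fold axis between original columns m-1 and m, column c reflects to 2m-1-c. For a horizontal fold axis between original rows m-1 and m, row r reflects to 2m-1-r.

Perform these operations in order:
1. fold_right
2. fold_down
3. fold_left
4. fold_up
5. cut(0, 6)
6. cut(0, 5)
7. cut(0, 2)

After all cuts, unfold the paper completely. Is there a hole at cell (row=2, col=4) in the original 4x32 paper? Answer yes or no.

Op 1 fold_right: fold axis v@16; visible region now rows[0,4) x cols[16,32) = 4x16
Op 2 fold_down: fold axis h@2; visible region now rows[2,4) x cols[16,32) = 2x16
Op 3 fold_left: fold axis v@24; visible region now rows[2,4) x cols[16,24) = 2x8
Op 4 fold_up: fold axis h@3; visible region now rows[2,3) x cols[16,24) = 1x8
Op 5 cut(0, 6): punch at orig (2,22); cuts so far [(2, 22)]; region rows[2,3) x cols[16,24) = 1x8
Op 6 cut(0, 5): punch at orig (2,21); cuts so far [(2, 21), (2, 22)]; region rows[2,3) x cols[16,24) = 1x8
Op 7 cut(0, 2): punch at orig (2,18); cuts so far [(2, 18), (2, 21), (2, 22)]; region rows[2,3) x cols[16,24) = 1x8
Unfold 1 (reflect across h@3): 6 holes -> [(2, 18), (2, 21), (2, 22), (3, 18), (3, 21), (3, 22)]
Unfold 2 (reflect across v@24): 12 holes -> [(2, 18), (2, 21), (2, 22), (2, 25), (2, 26), (2, 29), (3, 18), (3, 21), (3, 22), (3, 25), (3, 26), (3, 29)]
Unfold 3 (reflect across h@2): 24 holes -> [(0, 18), (0, 21), (0, 22), (0, 25), (0, 26), (0, 29), (1, 18), (1, 21), (1, 22), (1, 25), (1, 26), (1, 29), (2, 18), (2, 21), (2, 22), (2, 25), (2, 26), (2, 29), (3, 18), (3, 21), (3, 22), (3, 25), (3, 26), (3, 29)]
Unfold 4 (reflect across v@16): 48 holes -> [(0, 2), (0, 5), (0, 6), (0, 9), (0, 10), (0, 13), (0, 18), (0, 21), (0, 22), (0, 25), (0, 26), (0, 29), (1, 2), (1, 5), (1, 6), (1, 9), (1, 10), (1, 13), (1, 18), (1, 21), (1, 22), (1, 25), (1, 26), (1, 29), (2, 2), (2, 5), (2, 6), (2, 9), (2, 10), (2, 13), (2, 18), (2, 21), (2, 22), (2, 25), (2, 26), (2, 29), (3, 2), (3, 5), (3, 6), (3, 9), (3, 10), (3, 13), (3, 18), (3, 21), (3, 22), (3, 25), (3, 26), (3, 29)]
Holes: [(0, 2), (0, 5), (0, 6), (0, 9), (0, 10), (0, 13), (0, 18), (0, 21), (0, 22), (0, 25), (0, 26), (0, 29), (1, 2), (1, 5), (1, 6), (1, 9), (1, 10), (1, 13), (1, 18), (1, 21), (1, 22), (1, 25), (1, 26), (1, 29), (2, 2), (2, 5), (2, 6), (2, 9), (2, 10), (2, 13), (2, 18), (2, 21), (2, 22), (2, 25), (2, 26), (2, 29), (3, 2), (3, 5), (3, 6), (3, 9), (3, 10), (3, 13), (3, 18), (3, 21), (3, 22), (3, 25), (3, 26), (3, 29)]

Answer: no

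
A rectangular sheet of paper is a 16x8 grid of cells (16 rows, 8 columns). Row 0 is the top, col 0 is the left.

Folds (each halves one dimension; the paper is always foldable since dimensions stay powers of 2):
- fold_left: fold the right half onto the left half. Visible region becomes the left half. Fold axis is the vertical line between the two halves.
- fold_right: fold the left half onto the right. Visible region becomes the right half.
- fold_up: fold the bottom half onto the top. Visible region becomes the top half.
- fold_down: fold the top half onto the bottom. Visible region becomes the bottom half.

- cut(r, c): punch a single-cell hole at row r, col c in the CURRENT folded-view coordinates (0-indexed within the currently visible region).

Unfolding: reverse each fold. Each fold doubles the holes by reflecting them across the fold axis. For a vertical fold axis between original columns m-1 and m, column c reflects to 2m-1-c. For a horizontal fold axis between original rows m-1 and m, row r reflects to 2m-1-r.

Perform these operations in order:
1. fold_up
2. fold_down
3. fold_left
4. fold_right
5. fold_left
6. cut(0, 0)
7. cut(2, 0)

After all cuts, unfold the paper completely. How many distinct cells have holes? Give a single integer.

Answer: 64

Derivation:
Op 1 fold_up: fold axis h@8; visible region now rows[0,8) x cols[0,8) = 8x8
Op 2 fold_down: fold axis h@4; visible region now rows[4,8) x cols[0,8) = 4x8
Op 3 fold_left: fold axis v@4; visible region now rows[4,8) x cols[0,4) = 4x4
Op 4 fold_right: fold axis v@2; visible region now rows[4,8) x cols[2,4) = 4x2
Op 5 fold_left: fold axis v@3; visible region now rows[4,8) x cols[2,3) = 4x1
Op 6 cut(0, 0): punch at orig (4,2); cuts so far [(4, 2)]; region rows[4,8) x cols[2,3) = 4x1
Op 7 cut(2, 0): punch at orig (6,2); cuts so far [(4, 2), (6, 2)]; region rows[4,8) x cols[2,3) = 4x1
Unfold 1 (reflect across v@3): 4 holes -> [(4, 2), (4, 3), (6, 2), (6, 3)]
Unfold 2 (reflect across v@2): 8 holes -> [(4, 0), (4, 1), (4, 2), (4, 3), (6, 0), (6, 1), (6, 2), (6, 3)]
Unfold 3 (reflect across v@4): 16 holes -> [(4, 0), (4, 1), (4, 2), (4, 3), (4, 4), (4, 5), (4, 6), (4, 7), (6, 0), (6, 1), (6, 2), (6, 3), (6, 4), (6, 5), (6, 6), (6, 7)]
Unfold 4 (reflect across h@4): 32 holes -> [(1, 0), (1, 1), (1, 2), (1, 3), (1, 4), (1, 5), (1, 6), (1, 7), (3, 0), (3, 1), (3, 2), (3, 3), (3, 4), (3, 5), (3, 6), (3, 7), (4, 0), (4, 1), (4, 2), (4, 3), (4, 4), (4, 5), (4, 6), (4, 7), (6, 0), (6, 1), (6, 2), (6, 3), (6, 4), (6, 5), (6, 6), (6, 7)]
Unfold 5 (reflect across h@8): 64 holes -> [(1, 0), (1, 1), (1, 2), (1, 3), (1, 4), (1, 5), (1, 6), (1, 7), (3, 0), (3, 1), (3, 2), (3, 3), (3, 4), (3, 5), (3, 6), (3, 7), (4, 0), (4, 1), (4, 2), (4, 3), (4, 4), (4, 5), (4, 6), (4, 7), (6, 0), (6, 1), (6, 2), (6, 3), (6, 4), (6, 5), (6, 6), (6, 7), (9, 0), (9, 1), (9, 2), (9, 3), (9, 4), (9, 5), (9, 6), (9, 7), (11, 0), (11, 1), (11, 2), (11, 3), (11, 4), (11, 5), (11, 6), (11, 7), (12, 0), (12, 1), (12, 2), (12, 3), (12, 4), (12, 5), (12, 6), (12, 7), (14, 0), (14, 1), (14, 2), (14, 3), (14, 4), (14, 5), (14, 6), (14, 7)]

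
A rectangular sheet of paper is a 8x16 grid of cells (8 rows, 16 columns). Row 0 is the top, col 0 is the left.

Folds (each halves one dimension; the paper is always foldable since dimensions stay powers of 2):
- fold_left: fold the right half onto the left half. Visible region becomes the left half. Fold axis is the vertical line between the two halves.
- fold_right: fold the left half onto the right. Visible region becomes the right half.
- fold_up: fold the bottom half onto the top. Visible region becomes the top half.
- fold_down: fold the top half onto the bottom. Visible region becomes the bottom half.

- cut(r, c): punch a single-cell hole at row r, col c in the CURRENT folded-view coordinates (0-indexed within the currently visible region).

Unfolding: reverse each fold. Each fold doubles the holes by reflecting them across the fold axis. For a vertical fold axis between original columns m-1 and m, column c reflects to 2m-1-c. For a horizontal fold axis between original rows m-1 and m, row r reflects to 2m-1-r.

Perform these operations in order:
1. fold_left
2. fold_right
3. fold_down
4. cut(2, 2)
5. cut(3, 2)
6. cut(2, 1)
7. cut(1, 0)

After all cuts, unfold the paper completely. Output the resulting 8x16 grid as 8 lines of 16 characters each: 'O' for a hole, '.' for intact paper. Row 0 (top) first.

Answer: .O....O..O....O.
.OO..OO..OO..OO.
...OO......OO...
................
................
...OO......OO...
.OO..OO..OO..OO.
.O....O..O....O.

Derivation:
Op 1 fold_left: fold axis v@8; visible region now rows[0,8) x cols[0,8) = 8x8
Op 2 fold_right: fold axis v@4; visible region now rows[0,8) x cols[4,8) = 8x4
Op 3 fold_down: fold axis h@4; visible region now rows[4,8) x cols[4,8) = 4x4
Op 4 cut(2, 2): punch at orig (6,6); cuts so far [(6, 6)]; region rows[4,8) x cols[4,8) = 4x4
Op 5 cut(3, 2): punch at orig (7,6); cuts so far [(6, 6), (7, 6)]; region rows[4,8) x cols[4,8) = 4x4
Op 6 cut(2, 1): punch at orig (6,5); cuts so far [(6, 5), (6, 6), (7, 6)]; region rows[4,8) x cols[4,8) = 4x4
Op 7 cut(1, 0): punch at orig (5,4); cuts so far [(5, 4), (6, 5), (6, 6), (7, 6)]; region rows[4,8) x cols[4,8) = 4x4
Unfold 1 (reflect across h@4): 8 holes -> [(0, 6), (1, 5), (1, 6), (2, 4), (5, 4), (6, 5), (6, 6), (7, 6)]
Unfold 2 (reflect across v@4): 16 holes -> [(0, 1), (0, 6), (1, 1), (1, 2), (1, 5), (1, 6), (2, 3), (2, 4), (5, 3), (5, 4), (6, 1), (6, 2), (6, 5), (6, 6), (7, 1), (7, 6)]
Unfold 3 (reflect across v@8): 32 holes -> [(0, 1), (0, 6), (0, 9), (0, 14), (1, 1), (1, 2), (1, 5), (1, 6), (1, 9), (1, 10), (1, 13), (1, 14), (2, 3), (2, 4), (2, 11), (2, 12), (5, 3), (5, 4), (5, 11), (5, 12), (6, 1), (6, 2), (6, 5), (6, 6), (6, 9), (6, 10), (6, 13), (6, 14), (7, 1), (7, 6), (7, 9), (7, 14)]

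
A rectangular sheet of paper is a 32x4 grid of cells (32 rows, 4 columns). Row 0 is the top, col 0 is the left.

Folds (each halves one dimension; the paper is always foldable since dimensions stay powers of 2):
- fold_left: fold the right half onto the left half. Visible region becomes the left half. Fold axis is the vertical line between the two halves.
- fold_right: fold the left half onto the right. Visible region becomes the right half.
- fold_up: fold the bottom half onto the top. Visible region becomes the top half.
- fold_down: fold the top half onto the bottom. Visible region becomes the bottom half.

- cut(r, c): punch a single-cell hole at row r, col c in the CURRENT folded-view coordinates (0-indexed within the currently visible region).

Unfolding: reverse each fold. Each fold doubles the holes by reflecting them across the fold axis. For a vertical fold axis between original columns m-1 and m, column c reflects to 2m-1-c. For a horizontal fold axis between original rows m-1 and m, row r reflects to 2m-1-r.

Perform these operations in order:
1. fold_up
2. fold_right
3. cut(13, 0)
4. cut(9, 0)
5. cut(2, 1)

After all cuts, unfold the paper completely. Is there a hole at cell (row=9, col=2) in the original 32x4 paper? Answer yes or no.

Op 1 fold_up: fold axis h@16; visible region now rows[0,16) x cols[0,4) = 16x4
Op 2 fold_right: fold axis v@2; visible region now rows[0,16) x cols[2,4) = 16x2
Op 3 cut(13, 0): punch at orig (13,2); cuts so far [(13, 2)]; region rows[0,16) x cols[2,4) = 16x2
Op 4 cut(9, 0): punch at orig (9,2); cuts so far [(9, 2), (13, 2)]; region rows[0,16) x cols[2,4) = 16x2
Op 5 cut(2, 1): punch at orig (2,3); cuts so far [(2, 3), (9, 2), (13, 2)]; region rows[0,16) x cols[2,4) = 16x2
Unfold 1 (reflect across v@2): 6 holes -> [(2, 0), (2, 3), (9, 1), (9, 2), (13, 1), (13, 2)]
Unfold 2 (reflect across h@16): 12 holes -> [(2, 0), (2, 3), (9, 1), (9, 2), (13, 1), (13, 2), (18, 1), (18, 2), (22, 1), (22, 2), (29, 0), (29, 3)]
Holes: [(2, 0), (2, 3), (9, 1), (9, 2), (13, 1), (13, 2), (18, 1), (18, 2), (22, 1), (22, 2), (29, 0), (29, 3)]

Answer: yes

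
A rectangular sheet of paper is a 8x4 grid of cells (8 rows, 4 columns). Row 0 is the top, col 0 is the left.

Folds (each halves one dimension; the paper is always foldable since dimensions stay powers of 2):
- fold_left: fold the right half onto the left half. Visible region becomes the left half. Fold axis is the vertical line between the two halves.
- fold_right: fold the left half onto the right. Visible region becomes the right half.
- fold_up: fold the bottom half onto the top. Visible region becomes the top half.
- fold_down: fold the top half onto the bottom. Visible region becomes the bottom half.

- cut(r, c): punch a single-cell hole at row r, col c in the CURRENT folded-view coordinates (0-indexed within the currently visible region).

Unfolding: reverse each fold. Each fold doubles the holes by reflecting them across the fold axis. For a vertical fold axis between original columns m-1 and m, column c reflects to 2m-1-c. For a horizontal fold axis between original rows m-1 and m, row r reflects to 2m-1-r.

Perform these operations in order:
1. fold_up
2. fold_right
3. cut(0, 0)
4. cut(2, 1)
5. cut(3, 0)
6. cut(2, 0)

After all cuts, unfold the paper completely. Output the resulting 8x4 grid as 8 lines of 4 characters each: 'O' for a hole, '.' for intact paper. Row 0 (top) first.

Op 1 fold_up: fold axis h@4; visible region now rows[0,4) x cols[0,4) = 4x4
Op 2 fold_right: fold axis v@2; visible region now rows[0,4) x cols[2,4) = 4x2
Op 3 cut(0, 0): punch at orig (0,2); cuts so far [(0, 2)]; region rows[0,4) x cols[2,4) = 4x2
Op 4 cut(2, 1): punch at orig (2,3); cuts so far [(0, 2), (2, 3)]; region rows[0,4) x cols[2,4) = 4x2
Op 5 cut(3, 0): punch at orig (3,2); cuts so far [(0, 2), (2, 3), (3, 2)]; region rows[0,4) x cols[2,4) = 4x2
Op 6 cut(2, 0): punch at orig (2,2); cuts so far [(0, 2), (2, 2), (2, 3), (3, 2)]; region rows[0,4) x cols[2,4) = 4x2
Unfold 1 (reflect across v@2): 8 holes -> [(0, 1), (0, 2), (2, 0), (2, 1), (2, 2), (2, 3), (3, 1), (3, 2)]
Unfold 2 (reflect across h@4): 16 holes -> [(0, 1), (0, 2), (2, 0), (2, 1), (2, 2), (2, 3), (3, 1), (3, 2), (4, 1), (4, 2), (5, 0), (5, 1), (5, 2), (5, 3), (7, 1), (7, 2)]

Answer: .OO.
....
OOOO
.OO.
.OO.
OOOO
....
.OO.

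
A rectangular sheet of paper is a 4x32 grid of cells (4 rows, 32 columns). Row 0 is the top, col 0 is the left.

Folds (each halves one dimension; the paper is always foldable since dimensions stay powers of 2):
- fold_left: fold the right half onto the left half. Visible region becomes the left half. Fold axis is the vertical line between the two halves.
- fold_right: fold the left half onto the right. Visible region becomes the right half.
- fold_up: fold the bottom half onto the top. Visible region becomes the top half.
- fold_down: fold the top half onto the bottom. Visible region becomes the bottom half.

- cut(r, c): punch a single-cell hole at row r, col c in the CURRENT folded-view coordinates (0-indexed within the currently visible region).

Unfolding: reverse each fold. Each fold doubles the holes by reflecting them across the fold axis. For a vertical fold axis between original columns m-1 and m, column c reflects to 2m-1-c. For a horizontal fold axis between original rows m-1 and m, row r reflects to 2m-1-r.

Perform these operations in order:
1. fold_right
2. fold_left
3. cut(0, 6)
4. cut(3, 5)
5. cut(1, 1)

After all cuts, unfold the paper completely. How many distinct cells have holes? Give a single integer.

Answer: 12

Derivation:
Op 1 fold_right: fold axis v@16; visible region now rows[0,4) x cols[16,32) = 4x16
Op 2 fold_left: fold axis v@24; visible region now rows[0,4) x cols[16,24) = 4x8
Op 3 cut(0, 6): punch at orig (0,22); cuts so far [(0, 22)]; region rows[0,4) x cols[16,24) = 4x8
Op 4 cut(3, 5): punch at orig (3,21); cuts so far [(0, 22), (3, 21)]; region rows[0,4) x cols[16,24) = 4x8
Op 5 cut(1, 1): punch at orig (1,17); cuts so far [(0, 22), (1, 17), (3, 21)]; region rows[0,4) x cols[16,24) = 4x8
Unfold 1 (reflect across v@24): 6 holes -> [(0, 22), (0, 25), (1, 17), (1, 30), (3, 21), (3, 26)]
Unfold 2 (reflect across v@16): 12 holes -> [(0, 6), (0, 9), (0, 22), (0, 25), (1, 1), (1, 14), (1, 17), (1, 30), (3, 5), (3, 10), (3, 21), (3, 26)]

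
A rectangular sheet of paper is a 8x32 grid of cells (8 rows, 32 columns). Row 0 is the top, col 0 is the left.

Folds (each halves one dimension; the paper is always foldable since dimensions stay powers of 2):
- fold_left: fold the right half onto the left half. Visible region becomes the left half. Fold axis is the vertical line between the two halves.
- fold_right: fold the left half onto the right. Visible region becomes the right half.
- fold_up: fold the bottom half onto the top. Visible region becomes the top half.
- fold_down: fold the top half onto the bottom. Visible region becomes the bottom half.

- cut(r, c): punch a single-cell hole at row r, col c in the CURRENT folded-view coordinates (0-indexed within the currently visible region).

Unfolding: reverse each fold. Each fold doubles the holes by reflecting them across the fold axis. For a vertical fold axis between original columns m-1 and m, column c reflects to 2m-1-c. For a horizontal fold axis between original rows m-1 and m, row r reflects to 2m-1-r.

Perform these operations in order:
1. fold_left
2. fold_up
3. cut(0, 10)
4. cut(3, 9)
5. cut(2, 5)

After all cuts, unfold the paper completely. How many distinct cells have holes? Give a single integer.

Op 1 fold_left: fold axis v@16; visible region now rows[0,8) x cols[0,16) = 8x16
Op 2 fold_up: fold axis h@4; visible region now rows[0,4) x cols[0,16) = 4x16
Op 3 cut(0, 10): punch at orig (0,10); cuts so far [(0, 10)]; region rows[0,4) x cols[0,16) = 4x16
Op 4 cut(3, 9): punch at orig (3,9); cuts so far [(0, 10), (3, 9)]; region rows[0,4) x cols[0,16) = 4x16
Op 5 cut(2, 5): punch at orig (2,5); cuts so far [(0, 10), (2, 5), (3, 9)]; region rows[0,4) x cols[0,16) = 4x16
Unfold 1 (reflect across h@4): 6 holes -> [(0, 10), (2, 5), (3, 9), (4, 9), (5, 5), (7, 10)]
Unfold 2 (reflect across v@16): 12 holes -> [(0, 10), (0, 21), (2, 5), (2, 26), (3, 9), (3, 22), (4, 9), (4, 22), (5, 5), (5, 26), (7, 10), (7, 21)]

Answer: 12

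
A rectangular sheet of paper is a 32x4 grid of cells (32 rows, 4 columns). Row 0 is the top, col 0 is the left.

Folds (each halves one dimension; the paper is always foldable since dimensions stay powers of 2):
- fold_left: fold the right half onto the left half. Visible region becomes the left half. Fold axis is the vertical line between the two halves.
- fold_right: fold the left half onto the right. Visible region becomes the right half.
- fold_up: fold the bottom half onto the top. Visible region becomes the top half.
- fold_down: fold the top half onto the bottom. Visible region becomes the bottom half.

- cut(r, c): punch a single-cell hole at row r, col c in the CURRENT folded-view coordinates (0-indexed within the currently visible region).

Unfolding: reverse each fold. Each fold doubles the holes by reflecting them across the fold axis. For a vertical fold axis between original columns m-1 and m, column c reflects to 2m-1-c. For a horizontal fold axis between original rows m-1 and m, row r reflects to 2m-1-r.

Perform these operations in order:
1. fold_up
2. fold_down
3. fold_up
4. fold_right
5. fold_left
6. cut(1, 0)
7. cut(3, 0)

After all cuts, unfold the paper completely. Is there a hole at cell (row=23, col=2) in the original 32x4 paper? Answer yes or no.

Op 1 fold_up: fold axis h@16; visible region now rows[0,16) x cols[0,4) = 16x4
Op 2 fold_down: fold axis h@8; visible region now rows[8,16) x cols[0,4) = 8x4
Op 3 fold_up: fold axis h@12; visible region now rows[8,12) x cols[0,4) = 4x4
Op 4 fold_right: fold axis v@2; visible region now rows[8,12) x cols[2,4) = 4x2
Op 5 fold_left: fold axis v@3; visible region now rows[8,12) x cols[2,3) = 4x1
Op 6 cut(1, 0): punch at orig (9,2); cuts so far [(9, 2)]; region rows[8,12) x cols[2,3) = 4x1
Op 7 cut(3, 0): punch at orig (11,2); cuts so far [(9, 2), (11, 2)]; region rows[8,12) x cols[2,3) = 4x1
Unfold 1 (reflect across v@3): 4 holes -> [(9, 2), (9, 3), (11, 2), (11, 3)]
Unfold 2 (reflect across v@2): 8 holes -> [(9, 0), (9, 1), (9, 2), (9, 3), (11, 0), (11, 1), (11, 2), (11, 3)]
Unfold 3 (reflect across h@12): 16 holes -> [(9, 0), (9, 1), (9, 2), (9, 3), (11, 0), (11, 1), (11, 2), (11, 3), (12, 0), (12, 1), (12, 2), (12, 3), (14, 0), (14, 1), (14, 2), (14, 3)]
Unfold 4 (reflect across h@8): 32 holes -> [(1, 0), (1, 1), (1, 2), (1, 3), (3, 0), (3, 1), (3, 2), (3, 3), (4, 0), (4, 1), (4, 2), (4, 3), (6, 0), (6, 1), (6, 2), (6, 3), (9, 0), (9, 1), (9, 2), (9, 3), (11, 0), (11, 1), (11, 2), (11, 3), (12, 0), (12, 1), (12, 2), (12, 3), (14, 0), (14, 1), (14, 2), (14, 3)]
Unfold 5 (reflect across h@16): 64 holes -> [(1, 0), (1, 1), (1, 2), (1, 3), (3, 0), (3, 1), (3, 2), (3, 3), (4, 0), (4, 1), (4, 2), (4, 3), (6, 0), (6, 1), (6, 2), (6, 3), (9, 0), (9, 1), (9, 2), (9, 3), (11, 0), (11, 1), (11, 2), (11, 3), (12, 0), (12, 1), (12, 2), (12, 3), (14, 0), (14, 1), (14, 2), (14, 3), (17, 0), (17, 1), (17, 2), (17, 3), (19, 0), (19, 1), (19, 2), (19, 3), (20, 0), (20, 1), (20, 2), (20, 3), (22, 0), (22, 1), (22, 2), (22, 3), (25, 0), (25, 1), (25, 2), (25, 3), (27, 0), (27, 1), (27, 2), (27, 3), (28, 0), (28, 1), (28, 2), (28, 3), (30, 0), (30, 1), (30, 2), (30, 3)]
Holes: [(1, 0), (1, 1), (1, 2), (1, 3), (3, 0), (3, 1), (3, 2), (3, 3), (4, 0), (4, 1), (4, 2), (4, 3), (6, 0), (6, 1), (6, 2), (6, 3), (9, 0), (9, 1), (9, 2), (9, 3), (11, 0), (11, 1), (11, 2), (11, 3), (12, 0), (12, 1), (12, 2), (12, 3), (14, 0), (14, 1), (14, 2), (14, 3), (17, 0), (17, 1), (17, 2), (17, 3), (19, 0), (19, 1), (19, 2), (19, 3), (20, 0), (20, 1), (20, 2), (20, 3), (22, 0), (22, 1), (22, 2), (22, 3), (25, 0), (25, 1), (25, 2), (25, 3), (27, 0), (27, 1), (27, 2), (27, 3), (28, 0), (28, 1), (28, 2), (28, 3), (30, 0), (30, 1), (30, 2), (30, 3)]

Answer: no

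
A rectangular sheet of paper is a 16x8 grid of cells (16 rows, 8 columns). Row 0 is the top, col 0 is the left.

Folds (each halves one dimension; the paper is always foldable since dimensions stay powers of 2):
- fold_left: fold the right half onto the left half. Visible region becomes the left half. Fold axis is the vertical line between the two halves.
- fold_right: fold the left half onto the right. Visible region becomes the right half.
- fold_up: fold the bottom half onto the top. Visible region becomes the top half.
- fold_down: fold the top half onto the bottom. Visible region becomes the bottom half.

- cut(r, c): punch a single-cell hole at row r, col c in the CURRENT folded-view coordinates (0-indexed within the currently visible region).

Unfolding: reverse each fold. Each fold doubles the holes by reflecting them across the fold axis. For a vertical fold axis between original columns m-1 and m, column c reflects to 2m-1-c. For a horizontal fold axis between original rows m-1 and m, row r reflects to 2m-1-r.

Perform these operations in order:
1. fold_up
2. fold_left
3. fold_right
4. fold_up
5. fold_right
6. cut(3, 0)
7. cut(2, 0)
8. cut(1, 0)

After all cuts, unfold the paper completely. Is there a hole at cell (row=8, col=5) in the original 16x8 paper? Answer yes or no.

Answer: no

Derivation:
Op 1 fold_up: fold axis h@8; visible region now rows[0,8) x cols[0,8) = 8x8
Op 2 fold_left: fold axis v@4; visible region now rows[0,8) x cols[0,4) = 8x4
Op 3 fold_right: fold axis v@2; visible region now rows[0,8) x cols[2,4) = 8x2
Op 4 fold_up: fold axis h@4; visible region now rows[0,4) x cols[2,4) = 4x2
Op 5 fold_right: fold axis v@3; visible region now rows[0,4) x cols[3,4) = 4x1
Op 6 cut(3, 0): punch at orig (3,3); cuts so far [(3, 3)]; region rows[0,4) x cols[3,4) = 4x1
Op 7 cut(2, 0): punch at orig (2,3); cuts so far [(2, 3), (3, 3)]; region rows[0,4) x cols[3,4) = 4x1
Op 8 cut(1, 0): punch at orig (1,3); cuts so far [(1, 3), (2, 3), (3, 3)]; region rows[0,4) x cols[3,4) = 4x1
Unfold 1 (reflect across v@3): 6 holes -> [(1, 2), (1, 3), (2, 2), (2, 3), (3, 2), (3, 3)]
Unfold 2 (reflect across h@4): 12 holes -> [(1, 2), (1, 3), (2, 2), (2, 3), (3, 2), (3, 3), (4, 2), (4, 3), (5, 2), (5, 3), (6, 2), (6, 3)]
Unfold 3 (reflect across v@2): 24 holes -> [(1, 0), (1, 1), (1, 2), (1, 3), (2, 0), (2, 1), (2, 2), (2, 3), (3, 0), (3, 1), (3, 2), (3, 3), (4, 0), (4, 1), (4, 2), (4, 3), (5, 0), (5, 1), (5, 2), (5, 3), (6, 0), (6, 1), (6, 2), (6, 3)]
Unfold 4 (reflect across v@4): 48 holes -> [(1, 0), (1, 1), (1, 2), (1, 3), (1, 4), (1, 5), (1, 6), (1, 7), (2, 0), (2, 1), (2, 2), (2, 3), (2, 4), (2, 5), (2, 6), (2, 7), (3, 0), (3, 1), (3, 2), (3, 3), (3, 4), (3, 5), (3, 6), (3, 7), (4, 0), (4, 1), (4, 2), (4, 3), (4, 4), (4, 5), (4, 6), (4, 7), (5, 0), (5, 1), (5, 2), (5, 3), (5, 4), (5, 5), (5, 6), (5, 7), (6, 0), (6, 1), (6, 2), (6, 3), (6, 4), (6, 5), (6, 6), (6, 7)]
Unfold 5 (reflect across h@8): 96 holes -> [(1, 0), (1, 1), (1, 2), (1, 3), (1, 4), (1, 5), (1, 6), (1, 7), (2, 0), (2, 1), (2, 2), (2, 3), (2, 4), (2, 5), (2, 6), (2, 7), (3, 0), (3, 1), (3, 2), (3, 3), (3, 4), (3, 5), (3, 6), (3, 7), (4, 0), (4, 1), (4, 2), (4, 3), (4, 4), (4, 5), (4, 6), (4, 7), (5, 0), (5, 1), (5, 2), (5, 3), (5, 4), (5, 5), (5, 6), (5, 7), (6, 0), (6, 1), (6, 2), (6, 3), (6, 4), (6, 5), (6, 6), (6, 7), (9, 0), (9, 1), (9, 2), (9, 3), (9, 4), (9, 5), (9, 6), (9, 7), (10, 0), (10, 1), (10, 2), (10, 3), (10, 4), (10, 5), (10, 6), (10, 7), (11, 0), (11, 1), (11, 2), (11, 3), (11, 4), (11, 5), (11, 6), (11, 7), (12, 0), (12, 1), (12, 2), (12, 3), (12, 4), (12, 5), (12, 6), (12, 7), (13, 0), (13, 1), (13, 2), (13, 3), (13, 4), (13, 5), (13, 6), (13, 7), (14, 0), (14, 1), (14, 2), (14, 3), (14, 4), (14, 5), (14, 6), (14, 7)]
Holes: [(1, 0), (1, 1), (1, 2), (1, 3), (1, 4), (1, 5), (1, 6), (1, 7), (2, 0), (2, 1), (2, 2), (2, 3), (2, 4), (2, 5), (2, 6), (2, 7), (3, 0), (3, 1), (3, 2), (3, 3), (3, 4), (3, 5), (3, 6), (3, 7), (4, 0), (4, 1), (4, 2), (4, 3), (4, 4), (4, 5), (4, 6), (4, 7), (5, 0), (5, 1), (5, 2), (5, 3), (5, 4), (5, 5), (5, 6), (5, 7), (6, 0), (6, 1), (6, 2), (6, 3), (6, 4), (6, 5), (6, 6), (6, 7), (9, 0), (9, 1), (9, 2), (9, 3), (9, 4), (9, 5), (9, 6), (9, 7), (10, 0), (10, 1), (10, 2), (10, 3), (10, 4), (10, 5), (10, 6), (10, 7), (11, 0), (11, 1), (11, 2), (11, 3), (11, 4), (11, 5), (11, 6), (11, 7), (12, 0), (12, 1), (12, 2), (12, 3), (12, 4), (12, 5), (12, 6), (12, 7), (13, 0), (13, 1), (13, 2), (13, 3), (13, 4), (13, 5), (13, 6), (13, 7), (14, 0), (14, 1), (14, 2), (14, 3), (14, 4), (14, 5), (14, 6), (14, 7)]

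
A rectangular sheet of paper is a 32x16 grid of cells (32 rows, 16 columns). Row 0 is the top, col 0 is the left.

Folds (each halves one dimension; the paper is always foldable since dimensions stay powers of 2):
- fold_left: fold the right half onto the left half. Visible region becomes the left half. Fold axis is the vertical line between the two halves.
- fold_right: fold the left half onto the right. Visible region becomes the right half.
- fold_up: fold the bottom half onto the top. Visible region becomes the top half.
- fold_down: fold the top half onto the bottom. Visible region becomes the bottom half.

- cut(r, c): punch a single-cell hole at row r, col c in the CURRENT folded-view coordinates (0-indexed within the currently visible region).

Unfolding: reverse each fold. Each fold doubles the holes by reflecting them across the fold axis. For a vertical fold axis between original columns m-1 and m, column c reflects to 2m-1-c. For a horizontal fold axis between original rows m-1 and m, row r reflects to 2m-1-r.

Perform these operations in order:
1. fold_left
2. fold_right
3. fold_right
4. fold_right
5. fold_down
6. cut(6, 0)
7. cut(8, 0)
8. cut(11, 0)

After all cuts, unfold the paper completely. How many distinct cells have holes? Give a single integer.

Op 1 fold_left: fold axis v@8; visible region now rows[0,32) x cols[0,8) = 32x8
Op 2 fold_right: fold axis v@4; visible region now rows[0,32) x cols[4,8) = 32x4
Op 3 fold_right: fold axis v@6; visible region now rows[0,32) x cols[6,8) = 32x2
Op 4 fold_right: fold axis v@7; visible region now rows[0,32) x cols[7,8) = 32x1
Op 5 fold_down: fold axis h@16; visible region now rows[16,32) x cols[7,8) = 16x1
Op 6 cut(6, 0): punch at orig (22,7); cuts so far [(22, 7)]; region rows[16,32) x cols[7,8) = 16x1
Op 7 cut(8, 0): punch at orig (24,7); cuts so far [(22, 7), (24, 7)]; region rows[16,32) x cols[7,8) = 16x1
Op 8 cut(11, 0): punch at orig (27,7); cuts so far [(22, 7), (24, 7), (27, 7)]; region rows[16,32) x cols[7,8) = 16x1
Unfold 1 (reflect across h@16): 6 holes -> [(4, 7), (7, 7), (9, 7), (22, 7), (24, 7), (27, 7)]
Unfold 2 (reflect across v@7): 12 holes -> [(4, 6), (4, 7), (7, 6), (7, 7), (9, 6), (9, 7), (22, 6), (22, 7), (24, 6), (24, 7), (27, 6), (27, 7)]
Unfold 3 (reflect across v@6): 24 holes -> [(4, 4), (4, 5), (4, 6), (4, 7), (7, 4), (7, 5), (7, 6), (7, 7), (9, 4), (9, 5), (9, 6), (9, 7), (22, 4), (22, 5), (22, 6), (22, 7), (24, 4), (24, 5), (24, 6), (24, 7), (27, 4), (27, 5), (27, 6), (27, 7)]
Unfold 4 (reflect across v@4): 48 holes -> [(4, 0), (4, 1), (4, 2), (4, 3), (4, 4), (4, 5), (4, 6), (4, 7), (7, 0), (7, 1), (7, 2), (7, 3), (7, 4), (7, 5), (7, 6), (7, 7), (9, 0), (9, 1), (9, 2), (9, 3), (9, 4), (9, 5), (9, 6), (9, 7), (22, 0), (22, 1), (22, 2), (22, 3), (22, 4), (22, 5), (22, 6), (22, 7), (24, 0), (24, 1), (24, 2), (24, 3), (24, 4), (24, 5), (24, 6), (24, 7), (27, 0), (27, 1), (27, 2), (27, 3), (27, 4), (27, 5), (27, 6), (27, 7)]
Unfold 5 (reflect across v@8): 96 holes -> [(4, 0), (4, 1), (4, 2), (4, 3), (4, 4), (4, 5), (4, 6), (4, 7), (4, 8), (4, 9), (4, 10), (4, 11), (4, 12), (4, 13), (4, 14), (4, 15), (7, 0), (7, 1), (7, 2), (7, 3), (7, 4), (7, 5), (7, 6), (7, 7), (7, 8), (7, 9), (7, 10), (7, 11), (7, 12), (7, 13), (7, 14), (7, 15), (9, 0), (9, 1), (9, 2), (9, 3), (9, 4), (9, 5), (9, 6), (9, 7), (9, 8), (9, 9), (9, 10), (9, 11), (9, 12), (9, 13), (9, 14), (9, 15), (22, 0), (22, 1), (22, 2), (22, 3), (22, 4), (22, 5), (22, 6), (22, 7), (22, 8), (22, 9), (22, 10), (22, 11), (22, 12), (22, 13), (22, 14), (22, 15), (24, 0), (24, 1), (24, 2), (24, 3), (24, 4), (24, 5), (24, 6), (24, 7), (24, 8), (24, 9), (24, 10), (24, 11), (24, 12), (24, 13), (24, 14), (24, 15), (27, 0), (27, 1), (27, 2), (27, 3), (27, 4), (27, 5), (27, 6), (27, 7), (27, 8), (27, 9), (27, 10), (27, 11), (27, 12), (27, 13), (27, 14), (27, 15)]

Answer: 96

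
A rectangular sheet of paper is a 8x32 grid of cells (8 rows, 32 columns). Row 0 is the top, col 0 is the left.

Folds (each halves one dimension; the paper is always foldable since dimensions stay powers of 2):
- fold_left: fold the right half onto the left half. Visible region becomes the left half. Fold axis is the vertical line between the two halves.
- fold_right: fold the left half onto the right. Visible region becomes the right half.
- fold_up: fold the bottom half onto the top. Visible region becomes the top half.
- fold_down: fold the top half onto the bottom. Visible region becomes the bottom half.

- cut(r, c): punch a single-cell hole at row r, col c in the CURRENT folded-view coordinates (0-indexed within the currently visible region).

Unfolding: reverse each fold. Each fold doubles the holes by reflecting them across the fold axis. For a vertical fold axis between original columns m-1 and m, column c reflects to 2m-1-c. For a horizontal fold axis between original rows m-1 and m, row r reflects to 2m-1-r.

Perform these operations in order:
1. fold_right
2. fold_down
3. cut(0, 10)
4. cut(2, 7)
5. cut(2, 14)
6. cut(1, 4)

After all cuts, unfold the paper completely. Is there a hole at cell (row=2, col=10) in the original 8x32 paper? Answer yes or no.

Answer: no

Derivation:
Op 1 fold_right: fold axis v@16; visible region now rows[0,8) x cols[16,32) = 8x16
Op 2 fold_down: fold axis h@4; visible region now rows[4,8) x cols[16,32) = 4x16
Op 3 cut(0, 10): punch at orig (4,26); cuts so far [(4, 26)]; region rows[4,8) x cols[16,32) = 4x16
Op 4 cut(2, 7): punch at orig (6,23); cuts so far [(4, 26), (6, 23)]; region rows[4,8) x cols[16,32) = 4x16
Op 5 cut(2, 14): punch at orig (6,30); cuts so far [(4, 26), (6, 23), (6, 30)]; region rows[4,8) x cols[16,32) = 4x16
Op 6 cut(1, 4): punch at orig (5,20); cuts so far [(4, 26), (5, 20), (6, 23), (6, 30)]; region rows[4,8) x cols[16,32) = 4x16
Unfold 1 (reflect across h@4): 8 holes -> [(1, 23), (1, 30), (2, 20), (3, 26), (4, 26), (5, 20), (6, 23), (6, 30)]
Unfold 2 (reflect across v@16): 16 holes -> [(1, 1), (1, 8), (1, 23), (1, 30), (2, 11), (2, 20), (3, 5), (3, 26), (4, 5), (4, 26), (5, 11), (5, 20), (6, 1), (6, 8), (6, 23), (6, 30)]
Holes: [(1, 1), (1, 8), (1, 23), (1, 30), (2, 11), (2, 20), (3, 5), (3, 26), (4, 5), (4, 26), (5, 11), (5, 20), (6, 1), (6, 8), (6, 23), (6, 30)]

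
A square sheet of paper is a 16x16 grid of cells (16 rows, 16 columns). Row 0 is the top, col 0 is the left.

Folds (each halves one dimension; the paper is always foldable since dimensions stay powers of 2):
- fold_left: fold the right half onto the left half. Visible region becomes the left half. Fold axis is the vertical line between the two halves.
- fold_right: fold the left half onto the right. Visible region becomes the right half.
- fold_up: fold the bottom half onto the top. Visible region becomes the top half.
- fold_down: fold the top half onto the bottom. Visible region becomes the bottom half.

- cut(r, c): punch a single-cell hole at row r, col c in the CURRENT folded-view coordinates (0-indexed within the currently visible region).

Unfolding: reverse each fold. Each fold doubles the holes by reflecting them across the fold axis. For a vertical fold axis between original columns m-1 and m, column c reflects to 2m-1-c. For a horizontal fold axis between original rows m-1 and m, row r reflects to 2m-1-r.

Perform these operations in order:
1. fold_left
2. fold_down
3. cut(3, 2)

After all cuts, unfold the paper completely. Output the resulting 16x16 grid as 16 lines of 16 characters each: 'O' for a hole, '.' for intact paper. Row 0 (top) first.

Op 1 fold_left: fold axis v@8; visible region now rows[0,16) x cols[0,8) = 16x8
Op 2 fold_down: fold axis h@8; visible region now rows[8,16) x cols[0,8) = 8x8
Op 3 cut(3, 2): punch at orig (11,2); cuts so far [(11, 2)]; region rows[8,16) x cols[0,8) = 8x8
Unfold 1 (reflect across h@8): 2 holes -> [(4, 2), (11, 2)]
Unfold 2 (reflect across v@8): 4 holes -> [(4, 2), (4, 13), (11, 2), (11, 13)]

Answer: ................
................
................
................
..O..........O..
................
................
................
................
................
................
..O..........O..
................
................
................
................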